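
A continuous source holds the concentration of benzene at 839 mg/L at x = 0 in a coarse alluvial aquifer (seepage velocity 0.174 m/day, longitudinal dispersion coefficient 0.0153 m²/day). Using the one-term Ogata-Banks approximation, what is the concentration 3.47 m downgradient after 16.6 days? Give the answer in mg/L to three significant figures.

For a continuous step input, C/C₀ ≈ ½·erfc((x−vt)/(2√(Dt))).
vt = 0.174 × 16.6 = 2.8884 m and 2√(Dt) = 2√(0.0153 × 16.6) = 1.008 m.
Argument (x−vt)/(2√(Dt)) = (3.47 − 2.8884)/1.008 = 0.5770; ½·erfc(0.5770) = 0.2072.
C = 839 × 0.2072 = 174 mg/L.

174 mg/L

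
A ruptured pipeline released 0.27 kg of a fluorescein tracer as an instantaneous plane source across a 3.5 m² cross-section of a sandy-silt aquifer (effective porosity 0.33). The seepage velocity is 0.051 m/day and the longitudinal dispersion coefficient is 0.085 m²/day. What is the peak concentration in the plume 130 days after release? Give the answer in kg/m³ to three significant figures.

The peak of an instantaneous 1D plume sits at x = vt; there the Gaussian factor is 1 and C_max = M/(n_e·A·√(4πDt)), where n_e·A is the pore area the mass is dissolved in.
√(4πDt) = √(4π × 0.085 × 130) = 11.78 m, so C_max = 0.27/(0.33 × 3.5 × 11.78) = 0.0198 kg/m³.

0.0198 kg/m³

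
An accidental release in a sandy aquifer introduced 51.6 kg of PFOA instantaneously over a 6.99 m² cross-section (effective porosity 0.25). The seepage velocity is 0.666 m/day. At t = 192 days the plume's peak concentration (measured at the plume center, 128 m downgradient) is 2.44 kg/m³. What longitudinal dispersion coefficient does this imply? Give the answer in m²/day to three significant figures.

At the plume center C_max = M/(n_e·A·√(4πDt)), so D = M²/(4πt·(n_e·A·C_max)²).
n_e·A·C_max = 0.25 × 6.99 × 2.44 = 4.264 kg/m.
D = 51.6²/(4π × 192 × 4.264²) = 0.0607 m²/day.

0.0607 m²/day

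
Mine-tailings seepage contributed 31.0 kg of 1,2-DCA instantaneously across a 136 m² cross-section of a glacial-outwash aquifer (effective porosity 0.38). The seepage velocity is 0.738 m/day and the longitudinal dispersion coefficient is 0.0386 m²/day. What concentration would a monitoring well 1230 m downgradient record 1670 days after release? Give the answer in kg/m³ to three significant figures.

0.0206 kg/m³

For an instantaneous plane source, C(x,t) = M/(n_e·A·√(4πDt)) · exp(−(x−vt)²/(4Dt)), with n_e·A the pore (flow) area.
Plume center vt = 0.738 × 1670 = 1232.46 m, so the well at 1230 m is 2.46 m upgradient of the peak.
√(4πDt) = 28.46 m, giving peak height M/(n_e·A·√(4πDt)) = 31.0/(0.38 × 136 × 28.46) = 0.02108 kg/m³.
(x−vt)²/(4Dt) = (-2.46)²/(4 × 0.0386 × 1670) = 0.02347; exp(−0.02347) = 0.9768.
C = 0.02108 × 0.9768 = 0.0206 kg/m³.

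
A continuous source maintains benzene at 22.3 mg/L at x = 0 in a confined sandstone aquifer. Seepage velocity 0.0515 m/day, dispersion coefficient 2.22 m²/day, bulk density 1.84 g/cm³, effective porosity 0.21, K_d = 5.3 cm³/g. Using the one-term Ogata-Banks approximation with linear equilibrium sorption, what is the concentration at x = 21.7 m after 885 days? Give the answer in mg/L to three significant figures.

0.253 mg/L

Retardation factor R = 1 + ρ_b·K_d/n = 1 + 1.84 × 5.3/0.21 = 47.44.
Sorption retards both mechanisms: v_R = v/R = 0.001086 m/day, D_R = D/R = 0.04680 m²/day.
v_R·t = 0.001086 × 885 = 0.96111 m; 2√(D_R t) = 12.87 m; argument = (21.7 − 0.96111)/12.87 = 1.611.
C = C₀ × ½·erfc(1.611) = 22.3 × 0.01135 = 0.253 mg/L.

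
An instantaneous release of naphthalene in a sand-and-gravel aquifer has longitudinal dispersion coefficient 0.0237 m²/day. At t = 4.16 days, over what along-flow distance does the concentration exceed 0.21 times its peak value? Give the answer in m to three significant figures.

1.57 m

The plume is Gaussian with σ = √(2Dt) = √(2 × 0.0237 × 4.16) = 0.4441 m.
C/C_peak = exp(−Δx²/(2σ²)) = 0.21 ⇒ Δx = σ·√(−2 ln 0.21) = 0.4441 × 1.767 = 0.7847 m.
Width = 2Δx = 1.57 m.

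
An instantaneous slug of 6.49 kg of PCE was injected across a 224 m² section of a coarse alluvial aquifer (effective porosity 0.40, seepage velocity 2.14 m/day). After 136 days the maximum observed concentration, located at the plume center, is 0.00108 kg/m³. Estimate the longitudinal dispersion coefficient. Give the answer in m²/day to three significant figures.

At the plume center C_max = M/(n_e·A·√(4πDt)), so D = M²/(4πt·(n_e·A·C_max)²).
n_e·A·C_max = 0.40 × 224 × 0.00108 = 0.09677 kg/m.
D = 6.49²/(4π × 136 × 0.09677²) = 2.63 m²/day.

2.63 m²/day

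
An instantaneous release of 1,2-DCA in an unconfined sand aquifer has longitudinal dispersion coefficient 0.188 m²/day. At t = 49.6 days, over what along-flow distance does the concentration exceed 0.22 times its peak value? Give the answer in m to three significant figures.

The plume is Gaussian with σ = √(2Dt) = √(2 × 0.188 × 49.6) = 4.319 m.
C/C_peak = exp(−Δx²/(2σ²)) = 0.22 ⇒ Δx = σ·√(−2 ln 0.22) = 4.319 × 1.740 = 7.515 m.
Width = 2Δx = 15.0 m.

15.0 m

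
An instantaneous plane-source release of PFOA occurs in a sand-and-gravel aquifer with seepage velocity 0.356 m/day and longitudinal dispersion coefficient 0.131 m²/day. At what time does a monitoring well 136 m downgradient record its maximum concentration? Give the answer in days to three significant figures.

For the 1D instantaneous-source solution, setting ∂C/∂t = 0 at fixed x gives v²t² + 2Dt − x² = 0, so t = (√(D² + v²x²) − D)/v².
√(D² + v²x²) = √(0.131² + 0.356² × 136²) = 48.42; v² = 0.126736.
t = (48.42 − 0.131)/0.126736 = 381 days (vs. the pure-advection estimate x/v = 382 d).

381 days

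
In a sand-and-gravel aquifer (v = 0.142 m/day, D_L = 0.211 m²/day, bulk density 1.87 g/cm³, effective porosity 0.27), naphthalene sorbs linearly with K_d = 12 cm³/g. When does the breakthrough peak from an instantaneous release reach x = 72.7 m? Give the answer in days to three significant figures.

Retardation factor R = 1 + ρ_b·K_d/n = 1 + 1.87 × 12/0.27 = 84.11.
Sorption retards both mechanisms: v_R = v/R = 0.001688 m/day, D_R = D/R = 0.002509 m²/day.
Peak time from v_R²t² + 2D_R t − x² = 0: t = (√(D_R² + v_R²x²) − D_R)/v_R².
√(D_R² + v_R²x²) = √(0.002509² + 0.001688² × 72.7²) = 0.1227; v_R² = 2.849e-06.
t = (0.1227 − 0.002509)/2.849e-06 = 42200 days.

42200 days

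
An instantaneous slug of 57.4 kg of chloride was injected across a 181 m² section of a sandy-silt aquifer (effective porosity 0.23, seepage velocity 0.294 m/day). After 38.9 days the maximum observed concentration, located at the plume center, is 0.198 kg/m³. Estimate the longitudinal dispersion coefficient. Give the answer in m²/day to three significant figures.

0.0992 m²/day

At the plume center C_max = M/(n_e·A·√(4πDt)), so D = M²/(4πt·(n_e·A·C_max)²).
n_e·A·C_max = 0.23 × 181 × 0.198 = 8.243 kg/m.
D = 57.4²/(4π × 38.9 × 8.243²) = 0.0992 m²/day.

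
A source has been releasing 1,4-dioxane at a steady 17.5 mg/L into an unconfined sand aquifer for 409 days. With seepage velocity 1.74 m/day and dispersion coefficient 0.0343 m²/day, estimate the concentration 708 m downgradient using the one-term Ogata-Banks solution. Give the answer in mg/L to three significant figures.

13.2 mg/L

For a continuous step input, C/C₀ ≈ ½·erfc((x−vt)/(2√(Dt))).
vt = 1.74 × 409 = 711.66 m and 2√(Dt) = 2√(0.0343 × 409) = 7.491 m.
Argument (x−vt)/(2√(Dt)) = (708 − 711.66)/7.491 = -0.4886; ½·erfc(-0.4886) = 0.7552.
C = 17.5 × 0.7552 = 13.2 mg/L.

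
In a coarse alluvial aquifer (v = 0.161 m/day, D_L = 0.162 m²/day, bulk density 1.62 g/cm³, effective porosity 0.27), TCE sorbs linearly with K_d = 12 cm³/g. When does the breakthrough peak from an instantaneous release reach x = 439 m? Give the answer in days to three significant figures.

199000 days

Retardation factor R = 1 + ρ_b·K_d/n = 1 + 1.62 × 12/0.27 = 73.00.
Sorption retards both mechanisms: v_R = v/R = 0.002205 m/day, D_R = D/R = 0.002219 m²/day.
Peak time from v_R²t² + 2D_R t − x² = 0: t = (√(D_R² + v_R²x²) − D_R)/v_R².
√(D_R² + v_R²x²) = √(0.002219² + 0.002205² × 439²) = 0.9680; v_R² = 4.862e-06.
t = (0.9680 − 0.002219)/4.862e-06 = 199000 days.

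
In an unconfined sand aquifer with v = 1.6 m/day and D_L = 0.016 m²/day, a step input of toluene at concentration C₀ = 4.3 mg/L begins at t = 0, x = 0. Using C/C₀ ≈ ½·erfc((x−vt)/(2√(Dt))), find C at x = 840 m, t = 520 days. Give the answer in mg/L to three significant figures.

For a continuous step input, C/C₀ ≈ ½·erfc((x−vt)/(2√(Dt))).
vt = 1.6 × 520 = 832 m and 2√(Dt) = 2√(0.016 × 520) = 5.769 m.
Argument (x−vt)/(2√(Dt)) = (840 − 832)/5.769 = 1.387; ½·erfc(1.387) = 0.02491.
C = 4.3 × 0.02491 = 0.107 mg/L.

0.107 mg/L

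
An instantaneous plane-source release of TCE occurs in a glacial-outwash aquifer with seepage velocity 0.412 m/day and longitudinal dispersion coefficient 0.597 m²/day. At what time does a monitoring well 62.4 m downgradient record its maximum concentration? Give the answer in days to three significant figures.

For the 1D instantaneous-source solution, setting ∂C/∂t = 0 at fixed x gives v²t² + 2Dt − x² = 0, so t = (√(D² + v²x²) − D)/v².
√(D² + v²x²) = √(0.597² + 0.412² × 62.4²) = 25.72; v² = 0.169744.
t = (25.72 − 0.597)/0.169744 = 148 days (vs. the pure-advection estimate x/v = 151 d).

148 days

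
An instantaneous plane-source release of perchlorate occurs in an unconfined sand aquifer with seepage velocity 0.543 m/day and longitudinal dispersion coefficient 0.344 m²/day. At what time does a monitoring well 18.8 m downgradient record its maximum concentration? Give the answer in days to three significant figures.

33.5 days

For the 1D instantaneous-source solution, setting ∂C/∂t = 0 at fixed x gives v²t² + 2Dt − x² = 0, so t = (√(D² + v²x²) − D)/v².
√(D² + v²x²) = √(0.344² + 0.543² × 18.8²) = 10.21; v² = 0.294849.
t = (10.21 − 0.344)/0.294849 = 33.5 days (vs. the pure-advection estimate x/v = 34.6 d).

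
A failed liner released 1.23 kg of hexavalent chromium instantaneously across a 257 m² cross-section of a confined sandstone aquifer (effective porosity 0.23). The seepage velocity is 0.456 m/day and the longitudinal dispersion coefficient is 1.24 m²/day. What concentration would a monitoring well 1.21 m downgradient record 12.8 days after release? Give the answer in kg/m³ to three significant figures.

0.00105 kg/m³

For an instantaneous plane source, C(x,t) = M/(n_e·A·√(4πDt)) · exp(−(x−vt)²/(4Dt)), with n_e·A the pore (flow) area.
Plume center vt = 0.456 × 12.8 = 5.8368 m, so the well at 1.21 m is 4.6268 m upgradient of the peak.
√(4πDt) = 14.12 m, giving peak height M/(n_e·A·√(4πDt)) = 1.23/(0.23 × 257 × 14.12) = 0.001474 kg/m³.
(x−vt)²/(4Dt) = (-4.6268)²/(4 × 1.24 × 12.8) = 0.3372; exp(−0.3372) = 0.7138.
C = 0.001474 × 0.7138 = 0.00105 kg/m³.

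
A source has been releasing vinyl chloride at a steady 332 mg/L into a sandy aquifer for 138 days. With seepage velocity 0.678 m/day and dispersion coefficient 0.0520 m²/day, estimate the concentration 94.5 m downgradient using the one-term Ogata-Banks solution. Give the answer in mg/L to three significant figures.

For a continuous step input, C/C₀ ≈ ½·erfc((x−vt)/(2√(Dt))).
vt = 0.678 × 138 = 93.564 m and 2√(Dt) = 2√(0.0520 × 138) = 5.358 m.
Argument (x−vt)/(2√(Dt)) = (94.5 − 93.564)/5.358 = 0.1747; ½·erfc(0.1747) = 0.4024.
C = 332 × 0.4024 = 134 mg/L.

134 mg/L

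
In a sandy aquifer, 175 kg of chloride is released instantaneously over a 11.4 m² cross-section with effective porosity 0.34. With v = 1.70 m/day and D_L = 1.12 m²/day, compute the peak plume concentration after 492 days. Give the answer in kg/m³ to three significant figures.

The peak of an instantaneous 1D plume sits at x = vt; there the Gaussian factor is 1 and C_max = M/(n_e·A·√(4πDt)), where n_e·A is the pore area the mass is dissolved in.
√(4πDt) = √(4π × 1.12 × 492) = 83.21 m, so C_max = 175/(0.34 × 11.4 × 83.21) = 0.543 kg/m³.

0.543 kg/m³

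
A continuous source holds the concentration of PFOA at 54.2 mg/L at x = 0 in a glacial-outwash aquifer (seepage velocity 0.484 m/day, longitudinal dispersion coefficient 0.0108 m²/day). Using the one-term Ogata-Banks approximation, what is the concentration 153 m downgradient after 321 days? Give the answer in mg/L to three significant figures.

For a continuous step input, C/C₀ ≈ ½·erfc((x−vt)/(2√(Dt))).
vt = 0.484 × 321 = 155.364 m and 2√(Dt) = 2√(0.0108 × 321) = 3.724 m.
Argument (x−vt)/(2√(Dt)) = (153 − 155.364)/3.724 = -0.6348; ½·erfc(-0.6348) = 0.8153.
C = 54.2 × 0.8153 = 44.2 mg/L.

44.2 mg/L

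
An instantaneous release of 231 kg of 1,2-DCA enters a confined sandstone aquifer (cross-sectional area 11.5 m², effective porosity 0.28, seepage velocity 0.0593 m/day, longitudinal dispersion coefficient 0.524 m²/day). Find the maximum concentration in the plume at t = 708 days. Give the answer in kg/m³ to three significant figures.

The peak of an instantaneous 1D plume sits at x = vt; there the Gaussian factor is 1 and C_max = M/(n_e·A·√(4πDt)), where n_e·A is the pore area the mass is dissolved in.
√(4πDt) = √(4π × 0.524 × 708) = 68.28 m, so C_max = 231/(0.28 × 11.5 × 68.28) = 1.05 kg/m³.

1.05 kg/m³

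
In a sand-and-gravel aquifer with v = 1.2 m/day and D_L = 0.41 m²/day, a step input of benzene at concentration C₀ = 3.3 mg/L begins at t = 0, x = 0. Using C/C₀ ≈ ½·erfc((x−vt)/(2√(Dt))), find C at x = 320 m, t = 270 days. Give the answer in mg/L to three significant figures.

For a continuous step input, C/C₀ ≈ ½·erfc((x−vt)/(2√(Dt))).
vt = 1.2 × 270 = 324 m and 2√(Dt) = 2√(0.41 × 270) = 21.04 m.
Argument (x−vt)/(2√(Dt)) = (320 − 324)/21.04 = -0.1901; ½·erfc(-0.1901) = 0.6060.
C = 3.3 × 0.6060 = 2.00 mg/L.

2.00 mg/L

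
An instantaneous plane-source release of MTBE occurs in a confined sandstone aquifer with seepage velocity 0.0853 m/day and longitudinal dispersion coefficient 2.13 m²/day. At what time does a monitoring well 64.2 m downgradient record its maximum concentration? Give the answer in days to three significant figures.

For the 1D instantaneous-source solution, setting ∂C/∂t = 0 at fixed x gives v²t² + 2Dt − x² = 0, so t = (√(D² + v²x²) − D)/v².
√(D² + v²x²) = √(2.13² + 0.0853² × 64.2²) = 5.876; v² = 0.00727609.
t = (5.876 − 2.13)/0.00727609 = 515 days (vs. the pure-advection estimate x/v = 753 d).

515 days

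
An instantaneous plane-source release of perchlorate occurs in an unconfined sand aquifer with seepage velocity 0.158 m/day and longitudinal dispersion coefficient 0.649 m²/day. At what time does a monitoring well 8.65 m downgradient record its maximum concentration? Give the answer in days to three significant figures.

34.6 days

For the 1D instantaneous-source solution, setting ∂C/∂t = 0 at fixed x gives v²t² + 2Dt − x² = 0, so t = (√(D² + v²x²) − D)/v².
√(D² + v²x²) = √(0.649² + 0.158² × 8.65²) = 1.513; v² = 0.024964.
t = (1.513 − 0.649)/0.024964 = 34.6 days (vs. the pure-advection estimate x/v = 54.7 d).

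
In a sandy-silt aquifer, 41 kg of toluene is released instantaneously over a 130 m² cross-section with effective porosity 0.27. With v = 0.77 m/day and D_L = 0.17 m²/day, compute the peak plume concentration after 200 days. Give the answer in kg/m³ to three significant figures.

0.0565 kg/m³

The peak of an instantaneous 1D plume sits at x = vt; there the Gaussian factor is 1 and C_max = M/(n_e·A·√(4πDt)), where n_e·A is the pore area the mass is dissolved in.
√(4πDt) = √(4π × 0.17 × 200) = 20.67 m, so C_max = 41/(0.27 × 130 × 20.67) = 0.0565 kg/m³.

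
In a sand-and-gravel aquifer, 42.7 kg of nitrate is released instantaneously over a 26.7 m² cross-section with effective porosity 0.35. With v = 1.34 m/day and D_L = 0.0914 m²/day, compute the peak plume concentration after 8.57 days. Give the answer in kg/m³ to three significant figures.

The peak of an instantaneous 1D plume sits at x = vt; there the Gaussian factor is 1 and C_max = M/(n_e·A·√(4πDt)), where n_e·A is the pore area the mass is dissolved in.
√(4πDt) = √(4π × 0.0914 × 8.57) = 3.137 m, so C_max = 42.7/(0.35 × 26.7 × 3.137) = 1.46 kg/m³.

1.46 kg/m³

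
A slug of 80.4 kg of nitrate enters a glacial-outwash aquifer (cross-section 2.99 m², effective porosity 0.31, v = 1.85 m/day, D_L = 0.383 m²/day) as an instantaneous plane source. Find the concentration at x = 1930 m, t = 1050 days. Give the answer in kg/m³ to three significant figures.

For an instantaneous plane source, C(x,t) = M/(n_e·A·√(4πDt)) · exp(−(x−vt)²/(4Dt)), with n_e·A the pore (flow) area.
Plume center vt = 1.85 × 1050 = 1942.5 m, so the well at 1930 m is 12.5 m upgradient of the peak.
√(4πDt) = 71.09 m, giving peak height M/(n_e·A·√(4πDt)) = 80.4/(0.31 × 2.99 × 71.09) = 1.220 kg/m³.
(x−vt)²/(4Dt) = (-12.5)²/(4 × 0.383 × 1050) = 0.09713; exp(−0.09713) = 0.9074.
C = 1.220 × 0.9074 = 1.11 kg/m³.

1.11 kg/m³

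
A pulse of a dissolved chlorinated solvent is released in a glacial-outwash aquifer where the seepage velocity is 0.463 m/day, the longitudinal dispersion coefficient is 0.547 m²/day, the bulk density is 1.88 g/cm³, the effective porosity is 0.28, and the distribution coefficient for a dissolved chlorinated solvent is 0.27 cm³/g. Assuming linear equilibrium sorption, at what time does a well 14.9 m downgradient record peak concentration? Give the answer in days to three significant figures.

83.6 days

Retardation factor R = 1 + ρ_b·K_d/n = 1 + 1.88 × 0.27/0.28 = 2.813.
Sorption retards both mechanisms: v_R = v/R = 0.1646 m/day, D_R = D/R = 0.1945 m²/day.
Peak time from v_R²t² + 2D_R t − x² = 0: t = (√(D_R² + v_R²x²) − D_R)/v_R².
√(D_R² + v_R²x²) = √(0.1945² + 0.1646² × 14.9²) = 2.460; v_R² = 0.02709.
t = (2.460 − 0.1945)/0.02709 = 83.6 days.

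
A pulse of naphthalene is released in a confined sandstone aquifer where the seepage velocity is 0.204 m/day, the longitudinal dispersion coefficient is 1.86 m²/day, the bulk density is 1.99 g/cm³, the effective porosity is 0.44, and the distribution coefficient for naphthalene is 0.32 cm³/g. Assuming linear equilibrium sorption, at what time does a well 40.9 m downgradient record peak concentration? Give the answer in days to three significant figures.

Retardation factor R = 1 + ρ_b·K_d/n = 1 + 1.99 × 0.32/0.44 = 2.447.
Sorption retards both mechanisms: v_R = v/R = 0.08337 m/day, D_R = D/R = 0.7601 m²/day.
Peak time from v_R²t² + 2D_R t − x² = 0: t = (√(D_R² + v_R²x²) − D_R)/v_R².
√(D_R² + v_R²x²) = √(0.7601² + 0.08337² × 40.9²) = 3.494; v_R² = 0.006951.
t = (3.494 − 0.7601)/0.006951 = 393 days.

393 days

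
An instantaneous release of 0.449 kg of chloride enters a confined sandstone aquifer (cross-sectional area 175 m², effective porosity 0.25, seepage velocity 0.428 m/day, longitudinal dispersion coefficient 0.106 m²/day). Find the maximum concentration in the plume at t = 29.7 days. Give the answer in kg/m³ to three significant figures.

The peak of an instantaneous 1D plume sits at x = vt; there the Gaussian factor is 1 and C_max = M/(n_e·A·√(4πDt)), where n_e·A is the pore area the mass is dissolved in.
√(4πDt) = √(4π × 0.106 × 29.7) = 6.290 m, so C_max = 0.449/(0.25 × 175 × 6.290) = 0.00163 kg/m³.

0.00163 kg/m³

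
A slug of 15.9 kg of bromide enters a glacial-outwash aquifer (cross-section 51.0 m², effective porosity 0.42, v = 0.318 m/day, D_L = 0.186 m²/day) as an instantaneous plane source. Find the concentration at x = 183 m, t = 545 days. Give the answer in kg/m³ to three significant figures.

For an instantaneous plane source, C(x,t) = M/(n_e·A·√(4πDt)) · exp(−(x−vt)²/(4Dt)), with n_e·A the pore (flow) area.
Plume center vt = 0.318 × 545 = 173.31 m, so the well at 183 m is 9.69 m downgradient of the peak.
√(4πDt) = 35.69 m, giving peak height M/(n_e·A·√(4πDt)) = 15.9/(0.42 × 51.0 × 35.69) = 0.02080 kg/m³.
(x−vt)²/(4Dt) = (9.69)²/(4 × 0.186 × 545) = 0.2316; exp(−0.2316) = 0.7933.
C = 0.02080 × 0.7933 = 0.0165 kg/m³.

0.0165 kg/m³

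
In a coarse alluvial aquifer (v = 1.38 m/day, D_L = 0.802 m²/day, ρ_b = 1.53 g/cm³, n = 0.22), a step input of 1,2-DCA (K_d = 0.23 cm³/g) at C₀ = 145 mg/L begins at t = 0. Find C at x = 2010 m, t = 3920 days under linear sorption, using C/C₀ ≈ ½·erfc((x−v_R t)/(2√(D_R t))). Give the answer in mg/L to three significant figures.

Retardation factor R = 1 + ρ_b·K_d/n = 1 + 1.53 × 0.23/0.22 = 2.600.
Sorption retards both mechanisms: v_R = v/R = 0.5308 m/day, D_R = D/R = 0.3085 m²/day.
v_R·t = 0.5308 × 3920 = 2080.736 m; 2√(D_R t) = 69.55 m; argument = (2010 − 2080.736)/69.55 = -1.017.
C = C₀ × ½·erfc(-1.017) = 145 × 0.9248 = 134 mg/L.

134 mg/L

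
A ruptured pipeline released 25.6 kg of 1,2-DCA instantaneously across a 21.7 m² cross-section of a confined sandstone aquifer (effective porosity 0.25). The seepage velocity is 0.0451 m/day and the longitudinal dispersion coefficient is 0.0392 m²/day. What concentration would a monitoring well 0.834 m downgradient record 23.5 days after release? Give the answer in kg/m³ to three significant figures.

1.37 kg/m³

For an instantaneous plane source, C(x,t) = M/(n_e·A·√(4πDt)) · exp(−(x−vt)²/(4Dt)), with n_e·A the pore (flow) area.
Plume center vt = 0.0451 × 23.5 = 1.05985 m, so the well at 0.834 m is 0.22585 m upgradient of the peak.
√(4πDt) = 3.402 m, giving peak height M/(n_e·A·√(4πDt)) = 25.6/(0.25 × 21.7 × 3.402) = 1.387 kg/m³.
(x−vt)²/(4Dt) = (-0.22585)²/(4 × 0.0392 × 23.5) = 0.01384; exp(−0.01384) = 0.9863.
C = 1.387 × 0.9863 = 1.37 kg/m³.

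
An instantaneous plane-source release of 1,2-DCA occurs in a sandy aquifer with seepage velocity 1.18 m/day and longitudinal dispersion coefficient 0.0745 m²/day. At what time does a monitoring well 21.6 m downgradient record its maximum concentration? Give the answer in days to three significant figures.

For the 1D instantaneous-source solution, setting ∂C/∂t = 0 at fixed x gives v²t² + 2Dt − x² = 0, so t = (√(D² + v²x²) − D)/v².
√(D² + v²x²) = √(0.0745² + 1.18² × 21.6²) = 25.49; v² = 1.3924.
t = (25.49 − 0.0745)/1.3924 = 18.3 days (vs. the pure-advection estimate x/v = 18.3 d).

18.3 days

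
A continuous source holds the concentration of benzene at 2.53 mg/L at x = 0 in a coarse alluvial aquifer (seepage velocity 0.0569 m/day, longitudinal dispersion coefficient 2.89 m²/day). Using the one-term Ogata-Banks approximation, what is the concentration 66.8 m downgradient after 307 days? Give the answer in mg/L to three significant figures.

For a continuous step input, C/C₀ ≈ ½·erfc((x−vt)/(2√(Dt))).
vt = 0.0569 × 307 = 17.4683 m and 2√(Dt) = 2√(2.89 × 307) = 59.57 m.
Argument (x−vt)/(2√(Dt)) = (66.8 − 17.4683)/59.57 = 0.8281; ½·erfc(0.8281) = 0.1208.
C = 2.53 × 0.1208 = 0.306 mg/L.

0.306 mg/L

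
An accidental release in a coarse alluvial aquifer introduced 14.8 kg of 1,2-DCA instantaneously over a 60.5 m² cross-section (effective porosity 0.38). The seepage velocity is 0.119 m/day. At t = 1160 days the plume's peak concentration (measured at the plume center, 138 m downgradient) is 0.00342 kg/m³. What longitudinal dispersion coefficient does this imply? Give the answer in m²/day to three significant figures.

At the plume center C_max = M/(n_e·A·√(4πDt)), so D = M²/(4πt·(n_e·A·C_max)²).
n_e·A·C_max = 0.38 × 60.5 × 0.00342 = 0.07863 kg/m.
D = 14.8²/(4π × 1160 × 0.07863²) = 2.43 m²/day.

2.43 m²/day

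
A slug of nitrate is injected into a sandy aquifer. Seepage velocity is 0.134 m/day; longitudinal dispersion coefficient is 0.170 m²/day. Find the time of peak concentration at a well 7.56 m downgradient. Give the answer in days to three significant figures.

For the 1D instantaneous-source solution, setting ∂C/∂t = 0 at fixed x gives v²t² + 2Dt − x² = 0, so t = (√(D² + v²x²) − D)/v².
√(D² + v²x²) = √(0.170² + 0.134² × 7.56²) = 1.027; v² = 0.017956.
t = (1.027 − 0.170)/0.017956 = 47.7 days (vs. the pure-advection estimate x/v = 56.4 d).

47.7 days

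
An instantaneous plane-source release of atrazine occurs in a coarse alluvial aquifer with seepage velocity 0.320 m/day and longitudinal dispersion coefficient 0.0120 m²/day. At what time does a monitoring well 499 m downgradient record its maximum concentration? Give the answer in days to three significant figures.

1560 days

For the 1D instantaneous-source solution, setting ∂C/∂t = 0 at fixed x gives v²t² + 2Dt − x² = 0, so t = (√(D² + v²x²) − D)/v².
√(D² + v²x²) = √(0.0120² + 0.320² × 499²) = 159.7; v² = 0.1024.
t = (159.7 − 0.0120)/0.1024 = 1560 days (vs. the pure-advection estimate x/v = 1560 d).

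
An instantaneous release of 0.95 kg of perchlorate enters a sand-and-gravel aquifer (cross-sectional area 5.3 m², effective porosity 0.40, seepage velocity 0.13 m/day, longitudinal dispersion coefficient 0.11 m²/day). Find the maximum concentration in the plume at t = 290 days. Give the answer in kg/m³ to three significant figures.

The peak of an instantaneous 1D plume sits at x = vt; there the Gaussian factor is 1 and C_max = M/(n_e·A·√(4πDt)), where n_e·A is the pore area the mass is dissolved in.
√(4πDt) = √(4π × 0.11 × 290) = 20.02 m, so C_max = 0.95/(0.40 × 5.3 × 20.02) = 0.0224 kg/m³.

0.0224 kg/m³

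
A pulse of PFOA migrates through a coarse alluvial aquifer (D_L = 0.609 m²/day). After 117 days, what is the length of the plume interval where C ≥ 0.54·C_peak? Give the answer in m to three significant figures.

26.5 m

The plume is Gaussian with σ = √(2Dt) = √(2 × 0.609 × 117) = 11.94 m.
C/C_peak = exp(−Δx²/(2σ²)) = 0.54 ⇒ Δx = σ·√(−2 ln 0.54) = 11.94 × 1.110 = 13.25 m.
Width = 2Δx = 26.5 m.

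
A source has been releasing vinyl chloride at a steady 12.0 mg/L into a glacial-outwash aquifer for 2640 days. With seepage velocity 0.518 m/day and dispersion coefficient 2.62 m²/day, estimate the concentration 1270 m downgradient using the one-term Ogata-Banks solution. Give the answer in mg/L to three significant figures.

For a continuous step input, C/C₀ ≈ ½·erfc((x−vt)/(2√(Dt))).
vt = 0.518 × 2640 = 1367.52 m and 2√(Dt) = 2√(2.62 × 2640) = 166.3 m.
Argument (x−vt)/(2√(Dt)) = (1270 − 1367.52)/166.3 = -0.5864; ½·erfc(-0.5864) = 0.7965.
C = 12.0 × 0.7965 = 9.56 mg/L.

9.56 mg/L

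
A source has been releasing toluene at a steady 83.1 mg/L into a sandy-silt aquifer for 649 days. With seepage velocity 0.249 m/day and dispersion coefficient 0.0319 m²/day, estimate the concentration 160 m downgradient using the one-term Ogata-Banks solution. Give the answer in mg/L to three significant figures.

49.7 mg/L

For a continuous step input, C/C₀ ≈ ½·erfc((x−vt)/(2√(Dt))).
vt = 0.249 × 649 = 161.601 m and 2√(Dt) = 2√(0.0319 × 649) = 9.100 m.
Argument (x−vt)/(2√(Dt)) = (160 − 161.601)/9.100 = -0.1759; ½·erfc(-0.1759) = 0.5982.
C = 83.1 × 0.5982 = 49.7 mg/L.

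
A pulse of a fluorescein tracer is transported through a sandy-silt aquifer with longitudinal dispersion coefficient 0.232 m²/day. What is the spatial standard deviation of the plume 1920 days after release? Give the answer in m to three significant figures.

Dispersive spreading gives a Gaussian with σ² = 2Dt; advection only shifts the center.
σ = √(2 × 0.232 × 1920) = 29.8 m.

29.8 m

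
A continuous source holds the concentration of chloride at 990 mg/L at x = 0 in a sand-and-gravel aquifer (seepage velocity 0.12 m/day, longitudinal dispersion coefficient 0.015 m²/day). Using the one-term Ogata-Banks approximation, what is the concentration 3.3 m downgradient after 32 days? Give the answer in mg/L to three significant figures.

For a continuous step input, C/C₀ ≈ ½·erfc((x−vt)/(2√(Dt))).
vt = 0.12 × 32 = 3.84 m and 2√(Dt) = 2√(0.015 × 32) = 1.386 m.
Argument (x−vt)/(2√(Dt)) = (3.3 − 3.84)/1.386 = -0.3896; ½·erfc(-0.3896) = 0.7092.
C = 990 × 0.7092 = 702 mg/L.

702 mg/L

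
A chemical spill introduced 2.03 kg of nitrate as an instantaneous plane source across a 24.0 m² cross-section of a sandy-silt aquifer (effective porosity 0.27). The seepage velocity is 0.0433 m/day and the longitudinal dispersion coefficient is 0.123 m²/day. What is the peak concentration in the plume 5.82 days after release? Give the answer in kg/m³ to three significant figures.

0.104 kg/m³

The peak of an instantaneous 1D plume sits at x = vt; there the Gaussian factor is 1 and C_max = M/(n_e·A·√(4πDt)), where n_e·A is the pore area the mass is dissolved in.
√(4πDt) = √(4π × 0.123 × 5.82) = 2.999 m, so C_max = 2.03/(0.27 × 24.0 × 2.999) = 0.104 kg/m³.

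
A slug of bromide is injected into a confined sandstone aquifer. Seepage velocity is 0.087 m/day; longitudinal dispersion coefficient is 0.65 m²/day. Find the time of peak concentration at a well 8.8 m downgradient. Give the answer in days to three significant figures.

46.8 days

For the 1D instantaneous-source solution, setting ∂C/∂t = 0 at fixed x gives v²t² + 2Dt − x² = 0, so t = (√(D² + v²x²) − D)/v².
√(D² + v²x²) = √(0.65² + 0.087² × 8.8²) = 1.004; v² = 0.007569.
t = (1.004 − 0.65)/0.007569 = 46.8 days (vs. the pure-advection estimate x/v = 101 d).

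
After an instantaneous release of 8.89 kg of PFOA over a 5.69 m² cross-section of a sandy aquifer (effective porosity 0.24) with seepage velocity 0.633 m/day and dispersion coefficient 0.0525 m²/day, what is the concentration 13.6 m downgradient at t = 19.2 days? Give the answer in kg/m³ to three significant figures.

1.09 kg/m³

For an instantaneous plane source, C(x,t) = M/(n_e·A·√(4πDt)) · exp(−(x−vt)²/(4Dt)), with n_e·A the pore (flow) area.
Plume center vt = 0.633 × 19.2 = 12.1536 m, so the well at 13.6 m is 1.4464 m downgradient of the peak.
√(4πDt) = 3.559 m, giving peak height M/(n_e·A·√(4πDt)) = 8.89/(0.24 × 5.69 × 3.559) = 1.829 kg/m³.
(x−vt)²/(4Dt) = (1.4464)²/(4 × 0.0525 × 19.2) = 0.5189; exp(−0.5189) = 0.5952.
C = 1.829 × 0.5952 = 1.09 kg/m³.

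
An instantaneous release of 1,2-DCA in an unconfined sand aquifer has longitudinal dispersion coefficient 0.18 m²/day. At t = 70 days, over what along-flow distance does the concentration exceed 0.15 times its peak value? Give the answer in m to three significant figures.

19.6 m

The plume is Gaussian with σ = √(2Dt) = √(2 × 0.18 × 70) = 5.020 m.
C/C_peak = exp(−Δx²/(2σ²)) = 0.15 ⇒ Δx = σ·√(−2 ln 0.15) = 5.020 × 1.948 = 9.779 m.
Width = 2Δx = 19.6 m.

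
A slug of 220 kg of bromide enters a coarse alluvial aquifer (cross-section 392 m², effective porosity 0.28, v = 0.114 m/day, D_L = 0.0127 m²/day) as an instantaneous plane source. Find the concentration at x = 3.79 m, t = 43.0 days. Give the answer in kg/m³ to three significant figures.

0.434 kg/m³

For an instantaneous plane source, C(x,t) = M/(n_e·A·√(4πDt)) · exp(−(x−vt)²/(4Dt)), with n_e·A the pore (flow) area.
Plume center vt = 0.114 × 43.0 = 4.902 m, so the well at 3.79 m is 1.112 m upgradient of the peak.
√(4πDt) = 2.620 m, giving peak height M/(n_e·A·√(4πDt)) = 220/(0.28 × 392 × 2.620) = 0.7650 kg/m³.
(x−vt)²/(4Dt) = (-1.112)²/(4 × 0.0127 × 43.0) = 0.5661; exp(−0.5661) = 0.5677.
C = 0.7650 × 0.5677 = 0.434 kg/m³.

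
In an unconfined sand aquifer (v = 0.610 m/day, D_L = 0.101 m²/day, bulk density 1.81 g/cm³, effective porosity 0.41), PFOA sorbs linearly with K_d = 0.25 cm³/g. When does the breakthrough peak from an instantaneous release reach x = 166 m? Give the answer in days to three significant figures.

Retardation factor R = 1 + ρ_b·K_d/n = 1 + 1.81 × 0.25/0.41 = 2.104.
Sorption retards both mechanisms: v_R = v/R = 0.2899 m/day, D_R = D/R = 0.04800 m²/day.
Peak time from v_R²t² + 2D_R t − x² = 0: t = (√(D_R² + v_R²x²) − D_R)/v_R².
√(D_R² + v_R²x²) = √(0.04800² + 0.2899² × 166²) = 48.12; v_R² = 0.08404.
t = (48.12 − 0.04800)/0.08404 = 572 days.

572 days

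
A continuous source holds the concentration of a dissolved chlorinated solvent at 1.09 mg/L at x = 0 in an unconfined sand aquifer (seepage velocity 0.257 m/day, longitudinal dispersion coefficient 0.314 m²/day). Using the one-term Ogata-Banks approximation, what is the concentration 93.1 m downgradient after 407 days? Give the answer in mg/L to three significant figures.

0.833 mg/L

For a continuous step input, C/C₀ ≈ ½·erfc((x−vt)/(2√(Dt))).
vt = 0.257 × 407 = 104.599 m and 2√(Dt) = 2√(0.314 × 407) = 22.61 m.
Argument (x−vt)/(2√(Dt)) = (93.1 − 104.599)/22.61 = -0.5086; ½·erfc(-0.5086) = 0.7640.
C = 1.09 × 0.7640 = 0.833 mg/L.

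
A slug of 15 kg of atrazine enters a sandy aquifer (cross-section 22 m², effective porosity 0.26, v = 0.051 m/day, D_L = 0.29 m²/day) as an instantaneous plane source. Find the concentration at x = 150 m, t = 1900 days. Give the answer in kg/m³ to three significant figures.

0.00877 kg/m³

For an instantaneous plane source, C(x,t) = M/(n_e·A·√(4πDt)) · exp(−(x−vt)²/(4Dt)), with n_e·A the pore (flow) area.
Plume center vt = 0.051 × 1900 = 96.9 m, so the well at 150 m is 53.1 m downgradient of the peak.
√(4πDt) = 83.21 m, giving peak height M/(n_e·A·√(4πDt)) = 15/(0.26 × 22 × 83.21) = 0.03152 kg/m³.
(x−vt)²/(4Dt) = (53.1)²/(4 × 0.29 × 1900) = 1.279; exp(−1.279) = 0.2783.
C = 0.03152 × 0.2783 = 0.00877 kg/m³.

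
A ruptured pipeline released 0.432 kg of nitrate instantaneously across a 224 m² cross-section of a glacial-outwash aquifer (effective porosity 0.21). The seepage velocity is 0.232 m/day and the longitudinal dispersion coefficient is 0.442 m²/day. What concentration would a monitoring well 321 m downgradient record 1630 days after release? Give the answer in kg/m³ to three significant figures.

3.11e-05 kg/m³

For an instantaneous plane source, C(x,t) = M/(n_e·A·√(4πDt)) · exp(−(x−vt)²/(4Dt)), with n_e·A the pore (flow) area.
Plume center vt = 0.232 × 1630 = 378.16 m, so the well at 321 m is 57.16 m upgradient of the peak.
√(4πDt) = 95.15 m, giving peak height M/(n_e·A·√(4πDt)) = 0.432/(0.21 × 224 × 95.15) = 9.652e-05 kg/m³.
(x−vt)²/(4Dt) = (-57.16)²/(4 × 0.442 × 1630) = 1.134; exp(−1.134) = 0.3217.
C = 9.652e-05 × 0.3217 = 3.11e-05 kg/m³.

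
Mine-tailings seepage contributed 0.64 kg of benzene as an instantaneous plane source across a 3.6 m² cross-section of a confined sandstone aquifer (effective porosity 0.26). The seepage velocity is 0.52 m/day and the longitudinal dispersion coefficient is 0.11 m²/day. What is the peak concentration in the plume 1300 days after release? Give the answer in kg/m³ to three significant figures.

0.0161 kg/m³

The peak of an instantaneous 1D plume sits at x = vt; there the Gaussian factor is 1 and C_max = M/(n_e·A·√(4πDt)), where n_e·A is the pore area the mass is dissolved in.
√(4πDt) = √(4π × 0.11 × 1300) = 42.39 m, so C_max = 0.64/(0.26 × 3.6 × 42.39) = 0.0161 kg/m³.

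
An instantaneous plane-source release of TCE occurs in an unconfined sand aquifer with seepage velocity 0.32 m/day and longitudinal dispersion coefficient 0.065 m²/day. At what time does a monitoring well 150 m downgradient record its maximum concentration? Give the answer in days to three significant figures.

468 days

For the 1D instantaneous-source solution, setting ∂C/∂t = 0 at fixed x gives v²t² + 2Dt − x² = 0, so t = (√(D² + v²x²) − D)/v².
√(D² + v²x²) = √(0.065² + 0.32² × 150²) = 48.00; v² = 0.1024.
t = (48.00 − 0.065)/0.1024 = 468 days (vs. the pure-advection estimate x/v = 469 d).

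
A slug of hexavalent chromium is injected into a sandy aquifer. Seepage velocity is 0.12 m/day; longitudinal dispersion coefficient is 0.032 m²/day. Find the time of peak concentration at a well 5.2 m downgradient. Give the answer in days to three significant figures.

For the 1D instantaneous-source solution, setting ∂C/∂t = 0 at fixed x gives v²t² + 2Dt − x² = 0, so t = (√(D² + v²x²) − D)/v².
√(D² + v²x²) = √(0.032² + 0.12² × 5.2²) = 0.6248; v² = 0.0144.
t = (0.6248 − 0.032)/0.0144 = 41.2 days (vs. the pure-advection estimate x/v = 43.3 d).

41.2 days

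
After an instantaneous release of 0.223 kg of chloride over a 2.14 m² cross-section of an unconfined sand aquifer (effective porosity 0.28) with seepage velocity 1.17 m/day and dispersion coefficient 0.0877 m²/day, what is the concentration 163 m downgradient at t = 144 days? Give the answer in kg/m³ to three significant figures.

For an instantaneous plane source, C(x,t) = M/(n_e·A·√(4πDt)) · exp(−(x−vt)²/(4Dt)), with n_e·A the pore (flow) area.
Plume center vt = 1.17 × 144 = 168.48 m, so the well at 163 m is 5.48 m upgradient of the peak.
√(4πDt) = 12.60 m, giving peak height M/(n_e·A·√(4πDt)) = 0.223/(0.28 × 2.14 × 12.60) = 0.02954 kg/m³.
(x−vt)²/(4Dt) = (-5.48)²/(4 × 0.0877 × 144) = 0.5945; exp(−0.5945) = 0.5518.
C = 0.02954 × 0.5518 = 0.0163 kg/m³.

0.0163 kg/m³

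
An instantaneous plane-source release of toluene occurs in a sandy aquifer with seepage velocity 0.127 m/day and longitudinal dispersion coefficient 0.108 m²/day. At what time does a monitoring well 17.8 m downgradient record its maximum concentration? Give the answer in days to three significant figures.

For the 1D instantaneous-source solution, setting ∂C/∂t = 0 at fixed x gives v²t² + 2Dt − x² = 0, so t = (√(D² + v²x²) − D)/v².
√(D² + v²x²) = √(0.108² + 0.127² × 17.8²) = 2.263; v² = 0.016129.
t = (2.263 − 0.108)/0.016129 = 134 days (vs. the pure-advection estimate x/v = 140 d).

134 days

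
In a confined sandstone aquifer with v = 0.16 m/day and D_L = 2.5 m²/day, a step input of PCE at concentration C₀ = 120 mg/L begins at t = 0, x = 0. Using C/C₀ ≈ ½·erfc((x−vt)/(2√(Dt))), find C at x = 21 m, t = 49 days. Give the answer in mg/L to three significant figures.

24.0 mg/L

For a continuous step input, C/C₀ ≈ ½·erfc((x−vt)/(2√(Dt))).
vt = 0.16 × 49 = 7.84 m and 2√(Dt) = 2√(2.5 × 49) = 22.14 m.
Argument (x−vt)/(2√(Dt)) = (21 − 7.84)/22.14 = 0.5944; ½·erfc(0.5944) = 0.2003.
C = 120 × 0.2003 = 24.0 mg/L.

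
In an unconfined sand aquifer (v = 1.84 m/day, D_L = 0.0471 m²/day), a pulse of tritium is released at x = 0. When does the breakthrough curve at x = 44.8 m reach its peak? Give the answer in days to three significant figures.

For the 1D instantaneous-source solution, setting ∂C/∂t = 0 at fixed x gives v²t² + 2Dt − x² = 0, so t = (√(D² + v²x²) − D)/v².
√(D² + v²x²) = √(0.0471² + 1.84² × 44.8²) = 82.43; v² = 3.3856.
t = (82.43 − 0.0471)/3.3856 = 24.3 days (vs. the pure-advection estimate x/v = 24.3 d).

24.3 days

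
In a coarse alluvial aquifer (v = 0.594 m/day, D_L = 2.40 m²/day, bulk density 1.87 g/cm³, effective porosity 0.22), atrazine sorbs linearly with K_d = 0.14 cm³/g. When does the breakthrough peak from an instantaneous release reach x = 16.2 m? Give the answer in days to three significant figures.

Retardation factor R = 1 + ρ_b·K_d/n = 1 + 1.87 × 0.14/0.22 = 2.190.
Sorption retards both mechanisms: v_R = v/R = 0.2712 m/day, D_R = D/R = 1.096 m²/day.
Peak time from v_R²t² + 2D_R t − x² = 0: t = (√(D_R² + v_R²x²) − D_R)/v_R².
√(D_R² + v_R²x²) = √(1.096² + 0.2712² × 16.2²) = 4.528; v_R² = 0.07355.
t = (4.528 − 1.096)/0.07355 = 46.7 days.

46.7 days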